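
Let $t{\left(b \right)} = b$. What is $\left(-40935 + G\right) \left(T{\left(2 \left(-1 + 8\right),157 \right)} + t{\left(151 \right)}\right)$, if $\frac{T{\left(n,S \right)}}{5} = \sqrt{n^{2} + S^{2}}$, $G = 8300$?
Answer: $-4927885 - 163175 \sqrt{24845} \approx -3.0648 \cdot 10^{7}$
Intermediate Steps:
$T{\left(n,S \right)} = 5 \sqrt{S^{2} + n^{2}}$ ($T{\left(n,S \right)} = 5 \sqrt{n^{2} + S^{2}} = 5 \sqrt{S^{2} + n^{2}}$)
$\left(-40935 + G\right) \left(T{\left(2 \left(-1 + 8\right),157 \right)} + t{\left(151 \right)}\right) = \left(-40935 + 8300\right) \left(5 \sqrt{157^{2} + \left(2 \left(-1 + 8\right)\right)^{2}} + 151\right) = - 32635 \left(5 \sqrt{24649 + \left(2 \cdot 7\right)^{2}} + 151\right) = - 32635 \left(5 \sqrt{24649 + 14^{2}} + 151\right) = - 32635 \left(5 \sqrt{24649 + 196} + 151\right) = - 32635 \left(5 \sqrt{24845} + 151\right) = - 32635 \left(151 + 5 \sqrt{24845}\right) = -4927885 - 163175 \sqrt{24845}$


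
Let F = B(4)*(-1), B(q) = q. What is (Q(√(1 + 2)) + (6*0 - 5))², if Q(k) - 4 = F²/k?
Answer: 259/3 - 32*√3/3 ≈ 67.858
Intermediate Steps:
F = -4 (F = 4*(-1) = -4)
Q(k) = 4 + 16/k (Q(k) = 4 + (-4)²/k = 4 + 16/k)
(Q(√(1 + 2)) + (6*0 - 5))² = ((4 + 16/(√(1 + 2))) + (6*0 - 5))² = ((4 + 16/(√3)) + (0 - 5))² = ((4 + 16*(√3/3)) - 5)² = ((4 + 16*√3/3) - 5)² = (-1 + 16*√3/3)²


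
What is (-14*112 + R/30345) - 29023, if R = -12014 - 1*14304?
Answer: -928310213/30345 ≈ -30592.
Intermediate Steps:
R = -26318 (R = -12014 - 14304 = -26318)
(-14*112 + R/30345) - 29023 = (-14*112 - 26318/30345) - 29023 = (-1568 - 26318*1/30345) - 29023 = (-1568 - 26318/30345) - 29023 = -47607278/30345 - 29023 = -928310213/30345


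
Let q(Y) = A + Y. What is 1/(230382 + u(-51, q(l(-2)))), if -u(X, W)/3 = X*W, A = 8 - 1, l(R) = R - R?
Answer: 1/231453 ≈ 4.3205e-6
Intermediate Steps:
l(R) = 0
A = 7
q(Y) = 7 + Y
u(X, W) = -3*W*X (u(X, W) = -3*X*W = -3*W*X)
1/(230382 + u(-51, q(l(-2)))) = 1/(230382 - 3*(7 + 0)*(-51)) = 1/(230382 - 3*7*(-51)) = 1/(230382 + 1071) = 1/231453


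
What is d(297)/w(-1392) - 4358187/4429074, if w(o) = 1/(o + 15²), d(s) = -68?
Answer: 117156412719/1476358 ≈ 79355.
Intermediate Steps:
w(o) = 1/(225 + o) (w(o) = 1/(o + 225) = 1/(225 + o))
d(297)/w(-1392) - 4358187/4429074 = -68/(1/(225 - 1392)) - 4358187/4429074 = -68/(1/(-1167)) - 4358187*1/4429074 = -68/(-1/1167) - 1452729/1476358 = -68*(-1167) - 1452729/1476358 = 79356 - 1452729/1476358 = 117156412719/1476358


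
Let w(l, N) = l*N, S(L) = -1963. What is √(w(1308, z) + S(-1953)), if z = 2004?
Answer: √2619269 ≈ 1618.4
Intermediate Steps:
w(l, N) = N*l
√(w(1308, z) + S(-1953)) = √(2004*1308 - 1963) = √(2621232 - 1963) = √2619269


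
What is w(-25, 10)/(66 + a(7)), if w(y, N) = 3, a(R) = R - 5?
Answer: 3/68 ≈ 0.044118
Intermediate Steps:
a(R) = -5 + R
w(-25, 10)/(66 + a(7)) = 3/(66 + (-5 + 7)) = 3/(66 + 2) = 3/68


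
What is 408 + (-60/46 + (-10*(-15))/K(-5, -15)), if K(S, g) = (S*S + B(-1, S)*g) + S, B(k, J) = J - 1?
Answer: 103239/253 ≈ 408.06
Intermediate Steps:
B(k, J) = -1 + J
K(S, g) = S + S**2 + g*(-1 + S) (K(S, g) = (S*S + (-1 + S)*g) + S = (S**2 + g*(-1 + S)) + S = S + S**2 + g*(-1 + S))
408 + (-60/46 + (-10*(-15))/K(-5, -15)) = 408 + (-60/46 + (-10*(-15))/(-5 + (-5)**2 - 15*(-1 - 5))) = 408 + (-60*1/46 + 150/(-5 + 25 - 15*(-6))) = 408 + (-30/23 + 150/(-5 + 25 + 90)) = 408 + (-30/23 + 150/110) = 408 + (-30/23 + 150*(1/110)) = 408 + (-30/23 + 15/11) = 408 + 15/253 = 103239/253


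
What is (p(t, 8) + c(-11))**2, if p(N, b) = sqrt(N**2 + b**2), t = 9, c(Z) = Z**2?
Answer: (121 + sqrt(145))**2 ≈ 17700.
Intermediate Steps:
(p(t, 8) + c(-11))**2 = (sqrt(9**2 + 8**2) + (-11)**2)**2 = (sqrt(81 + 64) + 121)**2 = (sqrt(145) + 121)**2 = (121 + sqrt(145))**2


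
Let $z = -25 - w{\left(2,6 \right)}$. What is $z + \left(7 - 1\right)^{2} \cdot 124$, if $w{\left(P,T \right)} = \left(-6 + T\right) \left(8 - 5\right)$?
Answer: $4439$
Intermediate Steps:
$w{\left(P,T \right)} = -18 + 3 T$ ($w{\left(P,T \right)} = \left(-6 + T\right) 3 = -18 + 3 T$)
$z = -25$ ($z = -25 - \left(-18 + 3 \cdot 6\right) = -25 - \left(-18 + 18\right) = -25 - 0 = -25 + 0 = -25$)
$z + \left(7 - 1\right)^{2} \cdot 124 = -25 + \left(7 - 1\right)^{2} \cdot 124 = -25 + 6^{2} \cdot 124 = -25 + 36 \cdot 124 = -25 + 4464 = 4439$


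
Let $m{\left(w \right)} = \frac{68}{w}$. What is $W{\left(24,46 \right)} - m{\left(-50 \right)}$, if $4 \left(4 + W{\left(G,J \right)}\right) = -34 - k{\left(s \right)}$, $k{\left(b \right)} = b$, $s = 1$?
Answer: $- \frac{1139}{100} \approx -11.39$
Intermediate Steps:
$W{\left(G,J \right)} = - \frac{51}{4}$ ($W{\left(G,J \right)} = -4 + \frac{-34 - 1}{4} = -4 + \frac{1}{4} \left(-35\right) = -4 - \frac{35}{4} = - \frac{51}{4}$)
$W{\left(24,46 \right)} - m{\left(-50 \right)} = - \frac{51}{4} - \frac{68}{-50} = - \frac{51}{4} - 68 \left(- \frac{1}{50}\right) = - \frac{51}{4} - - \frac{34}{25} = - \frac{51}{4} + \frac{34}{25} = - \frac{1139}{100}$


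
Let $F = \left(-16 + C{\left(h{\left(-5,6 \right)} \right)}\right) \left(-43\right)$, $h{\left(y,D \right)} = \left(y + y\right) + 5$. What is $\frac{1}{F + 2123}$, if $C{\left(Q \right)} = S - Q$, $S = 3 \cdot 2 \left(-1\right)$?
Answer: $\frac{1}{2854} \approx 0.00035039$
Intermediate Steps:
$h{\left(y,D \right)} = 5 + 2 y$ ($h{\left(y,D \right)} = 2 y + 5 = 5 + 2 y$)
$S = -6$ ($S = 6 \left(-1\right) = -6$)
$C{\left(Q \right)} = -6 - Q$
$F = 731$ ($F = \left(-16 - \left(11 - 10\right)\right) \left(-43\right) = \left(-16 - 1\right) \left(-43\right) = \left(-17\right) \left(-43\right) = 731$)
$\frac{1}{F + 2123} = \frac{1}{731 + 2123} = \frac{1}{2854}$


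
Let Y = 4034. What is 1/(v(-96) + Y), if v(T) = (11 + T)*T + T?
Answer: 1/12098 ≈ 8.2658e-5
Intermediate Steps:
v(T) = T + T*(11 + T) (v(T) = T*(11 + T) + T = T + T*(11 + T))
1/(v(-96) + Y) = 1/(-96*(12 - 96) + 4034) = 1/(-96*(-84) + 4034) = 1/(8064 + 4034) = 1/12098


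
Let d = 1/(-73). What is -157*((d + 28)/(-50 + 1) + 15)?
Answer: -8103084/3577 ≈ -2265.3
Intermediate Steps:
d = -1/73 ≈ -0.013699
-157*((d + 28)/(-50 + 1) + 15) = -157*((-1/73 + 28)/(-50 + 1) + 15) = -157*((2043/73)/(-49) + 15) = -157*((2043/73)*(-1/49) + 15) = -157*(-2043/3577 + 15) = -157*51612/3577 = -8103084/3577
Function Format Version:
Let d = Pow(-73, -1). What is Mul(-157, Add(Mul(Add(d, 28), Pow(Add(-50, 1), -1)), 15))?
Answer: Rational(-8103084, 3577) ≈ -2265.3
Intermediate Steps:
d = Rational(-1, 73) ≈ -0.013699
Mul(-157, Add(Mul(Add(d, 28), Pow(Add(-50, 1), -1)), 15)) = Mul(-157, Add(Mul(Add(Rational(-1, 73), 28), Pow(Add(-50, 1), -1)), 15)) = Mul(-157, Add(Mul(Rational(2043, 73), Pow(-49, -1)), 15)) = Mul(-157, Add(Mul(Rational(2043, 73), Rational(-1, 49)), 15)) = Mul(-157, Add(Rational(-2043, 3577), 15)) = Mul(-157, Rational(51612, 3577)) = Rational(-8103084, 3577)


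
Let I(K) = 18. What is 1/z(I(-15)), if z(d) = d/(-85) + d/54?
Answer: 255/31 ≈ 8.2258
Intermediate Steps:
z(d) = 31*d/4590 (z(d) = d*(-1/85) + d*(1/54) = -d/85 + d/54 = 31*d/4590)
1/z(I(-15)) = 1/((31/4590)*18) = 1/(31/255) = 255/31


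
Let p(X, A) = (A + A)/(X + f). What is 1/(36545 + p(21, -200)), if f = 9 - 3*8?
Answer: 3/109435 ≈ 2.7414e-5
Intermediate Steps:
f = -15 (f = 9 - 24 = -15)
p(X, A) = 2*A/(-15 + X) (p(X, A) = (A + A)/(X - 15) = (2*A)/(-15 + X) = 2*A/(-15 + X))
1/(36545 + p(21, -200)) = 1/(36545 + 2*(-200)/(-15 + 21)) = 1/(36545 + 2*(-200)/6) = 1/(36545 + 2*(-200)*(⅙)) = 1/(36545 - 200/3) = 1/(109435/3) = 3/109435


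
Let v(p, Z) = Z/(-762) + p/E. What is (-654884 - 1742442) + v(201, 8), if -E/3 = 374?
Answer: -341604598067/142494 ≈ -2.3973e+6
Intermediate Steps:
E = -1122 (E = -3*374 = -1122)
v(p, Z) = -Z/762 - p/1122 (v(p, Z) = Z/(-762) + p/(-1122) = Z*(-1/762) + p*(-1/1122) = -Z/762 - p/1122)
(-654884 - 1742442) + v(201, 8) = (-654884 - 1742442) + (-1/762*8 - 1/1122*201) = -2397326 + (-4/381 - 67/374) = -2397326 - 27023/142494 = -341604598067/142494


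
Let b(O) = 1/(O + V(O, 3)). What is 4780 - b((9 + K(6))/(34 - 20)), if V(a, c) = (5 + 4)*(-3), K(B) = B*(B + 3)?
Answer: 215102/45 ≈ 4780.0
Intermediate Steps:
K(B) = B*(3 + B)
V(a, c) = -27 (V(a, c) = 9*(-3) = -27)
b(O) = 1/(-27 + O) (b(O) = 1/(O - 27) = 1/(-27 + O))
4780 - b((9 + K(6))/(34 - 20)) = 4780 - 1/(-27 + (9 + 6*(3 + 6))/(34 - 20)) = 4780 - 1/(-27 + (9 + 6*9)/14) = 4780 - 1/(-27 + (9 + 54)*(1/14)) = 4780 - 1/(-27 + 63*(1/14)) = 4780 - 1/(-27 + 9/2) = 4780 - 1/(-45/2) = 4780 - 1*(-2/45) = 4780 + 2/45 = 215102/45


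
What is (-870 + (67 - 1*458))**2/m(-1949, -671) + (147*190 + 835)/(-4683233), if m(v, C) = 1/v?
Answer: -14514022018213922/4683233 ≈ -3.0991e+9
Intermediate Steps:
(-870 + (67 - 1*458))**2/m(-1949, -671) + (147*190 + 835)/(-4683233) = (-870 + (67 - 1*458))**2/(1/(-1949)) + (147*190 + 835)/(-4683233) = (-870 + (67 - 458))**2/(-1/1949) + (27930 + 835)*(-1/4683233) = (-870 - 391)**2*(-1949) + 28765*(-1/4683233) = (-1261)**2*(-1949) - 28765/4683233 = 1590121*(-1949) - 28765/4683233 = -3099145829 - 28765/4683233 = -14514022018213922/4683233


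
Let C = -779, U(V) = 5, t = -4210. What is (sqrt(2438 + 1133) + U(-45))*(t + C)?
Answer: -24945 - 4989*sqrt(3571) ≈ -3.2308e+5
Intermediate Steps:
(sqrt(2438 + 1133) + U(-45))*(t + C) = (sqrt(2438 + 1133) + 5)*(-4210 - 779) = (sqrt(3571) + 5)*(-4989) = (5 + sqrt(3571))*(-4989) = -24945 - 4989*sqrt(3571)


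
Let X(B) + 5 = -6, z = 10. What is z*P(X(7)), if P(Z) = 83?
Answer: 830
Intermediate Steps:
X(B) = -11 (X(B) = -5 - 6 = -11)
z*P(X(7)) = 10*83 = 830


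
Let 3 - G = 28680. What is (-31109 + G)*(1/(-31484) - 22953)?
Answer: 21602243798929/15742 ≈ 1.3723e+9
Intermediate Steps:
G = -28677 (G = 3 - 1*28680 = 3 - 28680 = -28677)
(-31109 + G)*(1/(-31484) - 22953) = (-31109 - 28677)*(1/(-31484) - 22953) = -59786*(-1/31484 - 22953) = -59786*(-722652253/31484) = 21602243798929/15742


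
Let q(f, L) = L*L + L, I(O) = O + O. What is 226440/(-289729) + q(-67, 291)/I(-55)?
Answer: -1120170954/1448645 ≈ -773.25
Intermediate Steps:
I(O) = 2*O
q(f, L) = L + L² (q(f, L) = L² + L = L + L²)
226440/(-289729) + q(-67, 291)/I(-55) = 226440/(-289729) + (291*(1 + 291))/((2*(-55))) = 226440*(-1/289729) + (291*292)/(-110) = -226440/289729 + 84972*(-1/110) = -226440/289729 - 42486/55 = -1120170954/1448645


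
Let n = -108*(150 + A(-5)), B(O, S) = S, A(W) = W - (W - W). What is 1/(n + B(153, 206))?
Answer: -1/15454 ≈ -6.4708e-5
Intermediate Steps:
A(W) = W (A(W) = W - 1*0 = W + 0 = W)
n = -15660 (n = -108*(150 - 5) = -108*145 = -15660)
1/(n + B(153, 206)) = 1/(-15660 + 206) = 1/(-15454) = -1/15454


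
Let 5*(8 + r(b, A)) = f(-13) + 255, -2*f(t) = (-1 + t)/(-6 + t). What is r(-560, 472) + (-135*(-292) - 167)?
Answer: 3733113/95 ≈ 39296.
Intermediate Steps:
f(t) = -(-1 + t)/(2*(-6 + t))
r(b, A) = 4078/95 (r(b, A) = -8 + ((1 - 1*(-13))/(2*(-6 - 13)) + 255)/5 = -8 + ((½)*(1 + 13)/(-19) + 255)/5 = -8 + ((½)*(-1/19)*14 + 255)/5 = -8 + (-7/19 + 255)/5 = -8 + (⅕)*(4838/19) = -8 + 4838/95 = 4078/95)
r(-560, 472) + (-135*(-292) - 167) = 4078/95 + (-135*(-292) - 167) = 4078/95 + (39420 - 167) = 4078/95 + 39253 = 3733113/95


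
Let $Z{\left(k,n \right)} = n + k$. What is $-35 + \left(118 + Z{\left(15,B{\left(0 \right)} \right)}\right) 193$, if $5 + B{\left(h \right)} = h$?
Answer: $24669$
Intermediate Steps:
$B{\left(h \right)} = -5 + h$
$Z{\left(k,n \right)} = k + n$
$-35 + \left(118 + Z{\left(15,B{\left(0 \right)} \right)}\right) 193 = -35 + \left(118 + \left(15 + \left(-5 + 0\right)\right)\right) 193 = -35 + \left(118 + \left(15 - 5\right)\right) 193 = -35 + \left(118 + 10\right) 193 = -35 + 128 \cdot 193 = -35 + 24704 = 24669$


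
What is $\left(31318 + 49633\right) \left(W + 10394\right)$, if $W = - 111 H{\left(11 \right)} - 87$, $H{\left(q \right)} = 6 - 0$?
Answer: $780448591$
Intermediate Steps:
$H{\left(q \right)} = 6$ ($H{\left(q \right)} = 6 + 0 = 6$)
$W = -753$ ($W = \left(-111\right) 6 - 87 = -666 - 87 = -753$)
$\left(31318 + 49633\right) \left(W + 10394\right) = \left(31318 + 49633\right) \left(-753 + 10394\right) = 80951 \cdot 9641 = 780448591$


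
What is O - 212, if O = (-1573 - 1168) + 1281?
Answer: -1672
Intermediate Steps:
O = -1460 (O = -2741 + 1281 = -1460)
O - 212 = -1460 - 212 = -1672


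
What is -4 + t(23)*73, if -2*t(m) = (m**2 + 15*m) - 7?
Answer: -63299/2 ≈ -31650.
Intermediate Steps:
t(m) = 7/2 - 15*m/2 - m**2/2 (t(m) = -((m**2 + 15*m) - 7)/2 = -(-7 + m**2 + 15*m)/2 = 7/2 - 15*m/2 - m**2/2)
-4 + t(23)*73 = -4 + (7/2 - 15/2*23 - 1/2*23**2)*73 = -4 + (7/2 - 345/2 - 1/2*529)*73 = -4 + (7/2 - 345/2 - 529/2)*73 = -4 - 867/2*73 = -4 - 63291/2 = -63299/2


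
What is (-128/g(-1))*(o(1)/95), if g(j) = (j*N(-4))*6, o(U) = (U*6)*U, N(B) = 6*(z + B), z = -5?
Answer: -64/2565 ≈ -0.024951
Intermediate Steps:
N(B) = -30 + 6*B (N(B) = 6*(-5 + B) = -30 + 6*B)
o(U) = 6*U**2 (o(U) = (6*U)*U = 6*U**2)
g(j) = -324*j (g(j) = (j*(-30 + 6*(-4)))*6 = (j*(-30 - 24))*6 = (j*(-54))*6 = -54*j*6 = -324*j)
(-128/g(-1))*(o(1)/95) = (-128/((-324*(-1))))*((6*1**2)/95) = (-128/324)*((6*1)*(1/95)) = (-128*1/324)*(6*(1/95)) = -32/81*6/95 = -64/2565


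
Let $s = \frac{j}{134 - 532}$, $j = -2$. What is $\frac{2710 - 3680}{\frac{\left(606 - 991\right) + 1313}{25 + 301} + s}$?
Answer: $- \frac{31463890}{92499} \approx -340.15$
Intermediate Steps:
$s = \frac{1}{199}$ ($s = - \frac{2}{134 - 532} = - \frac{2}{-398} = \left(-2\right) \left(- \frac{1}{398}\right) = \frac{1}{199} \approx 0.0050251$)
$\frac{2710 - 3680}{\frac{\left(606 - 991\right) + 1313}{25 + 301} + s} = \frac{2710 - 3680}{\frac{\left(606 - 991\right) + 1313}{25 + 301} + \frac{1}{199}} = - \frac{970}{\frac{\left(606 - 991\right) + 1313}{326} + \frac{1}{199}} = - \frac{970}{\left(-385 + 1313\right) \frac{1}{326} + \frac{1}{199}} = - \frac{970}{928 \cdot \frac{1}{326} + \frac{1}{199}} = - \frac{970}{\frac{464}{163} + \frac{1}{199}} = - \frac{970}{\frac{92499}{32437}} = \left(-970\right) \frac{32437}{92499} = - \frac{31463890}{92499}$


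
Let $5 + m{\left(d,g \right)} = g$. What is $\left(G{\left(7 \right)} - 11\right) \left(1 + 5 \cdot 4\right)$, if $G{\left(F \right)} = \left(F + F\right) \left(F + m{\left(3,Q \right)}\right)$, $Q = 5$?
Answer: $1827$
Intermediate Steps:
$m{\left(d,g \right)} = -5 + g$
$G{\left(F \right)} = 2 F^{2}$ ($G{\left(F \right)} = \left(F + F\right) \left(F + \left(-5 + 5\right)\right) = 2 F \left(F + 0\right) = 2 F F = 2 F^{2}$)
$\left(G{\left(7 \right)} - 11\right) \left(1 + 5 \cdot 4\right) = \left(2 \cdot 7^{2} - 11\right) \left(1 + 5 \cdot 4\right) = \left(2 \cdot 49 - 11\right) \left(1 + 20\right) = \left(98 - 11\right) 21 = 87 \cdot 21 = 1827$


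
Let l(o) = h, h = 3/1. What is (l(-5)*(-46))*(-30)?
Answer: 4140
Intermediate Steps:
h = 3 (h = 3*1 = 3)
l(o) = 3
(l(-5)*(-46))*(-30) = (3*(-46))*(-30) = -138*(-30) = 4140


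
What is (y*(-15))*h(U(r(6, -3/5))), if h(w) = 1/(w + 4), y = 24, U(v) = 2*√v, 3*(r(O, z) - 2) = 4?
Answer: -540 + 90*√30 ≈ -47.050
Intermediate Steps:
r(O, z) = 10/3 (r(O, z) = 2 + (⅓)*4 = 2 + 4/3 = 10/3)
h(w) = 1/(4 + w)
(y*(-15))*h(U(r(6, -3/5))) = (24*(-15))/(4 + 2*√(10/3)) = -360/(4 + 2*(√30/3)) = -360/(4 + 2*√30/3)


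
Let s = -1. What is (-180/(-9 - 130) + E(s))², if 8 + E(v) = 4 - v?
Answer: 56169/19321 ≈ 2.9071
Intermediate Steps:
E(v) = -4 - v (E(v) = -8 + (4 - v) = -4 - v)
(-180/(-9 - 130) + E(s))² = (-180/(-9 - 130) + (-4 - 1*(-1)))² = (-180/(-139) + (-4 + 1))² = (-180*(-1/139) - 3)² = (180/139 - 3)² = (-237/139)² = 56169/19321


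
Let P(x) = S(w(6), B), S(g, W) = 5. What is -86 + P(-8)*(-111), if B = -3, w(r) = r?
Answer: -641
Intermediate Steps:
P(x) = 5
-86 + P(-8)*(-111) = -86 + 5*(-111) = -86 - 555 = -641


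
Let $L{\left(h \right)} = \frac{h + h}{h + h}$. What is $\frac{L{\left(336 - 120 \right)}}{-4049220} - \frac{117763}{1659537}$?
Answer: $- \frac{158949984799}{2239943470380} \approx -0.070962$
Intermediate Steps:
$L{\left(h \right)} = 1$ ($L{\left(h \right)} = \frac{2 h}{2 h} = 2 h \frac{1}{2 h} = 1$)
$\frac{L{\left(336 - 120 \right)}}{-4049220} - \frac{117763}{1659537} = 1 \frac{1}{-4049220} - \frac{117763}{1659537} = 1 \left(- \frac{1}{4049220}\right) - \frac{117763}{1659537} = - \frac{1}{4049220} - \frac{117763}{1659537} = - \frac{158949984799}{2239943470380}$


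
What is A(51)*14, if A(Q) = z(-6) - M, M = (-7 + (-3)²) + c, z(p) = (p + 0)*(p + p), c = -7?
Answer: 1078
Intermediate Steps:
z(p) = 2*p² (z(p) = p*(2*p) = 2*p²)
M = -5 (M = (-7 + (-3)²) - 7 = (-7 + 9) - 7 = 2 - 7 = -5)
A(Q) = 77 (A(Q) = 2*(-6)² - 1*(-5) = 2*36 + 5 = 72 + 5 = 77)
A(51)*14 = 77*14 = 1078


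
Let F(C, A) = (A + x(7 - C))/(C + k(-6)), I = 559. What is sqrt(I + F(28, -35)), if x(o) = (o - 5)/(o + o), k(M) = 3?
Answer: sqrt(236434737)/651 ≈ 23.620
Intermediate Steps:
x(o) = (-5 + o)/(2*o) (x(o) = (-5 + o)/((2*o)) = (-5 + o)*(1/(2*o)) = (-5 + o)/(2*o))
F(C, A) = (A + (2 - C)/(2*(7 - C)))/(3 + C) (F(C, A) = (A + (-5 + (7 - C))/(2*(7 - C)))/(C + 3) = (A + (2 - C)/(2*(7 - C)))/(3 + C))
sqrt(I + F(28, -35)) = sqrt(559 + (-1 + (1/2)*28 - 35*(-7 + 28))/((-7 + 28)*(3 + 28))) = sqrt(559 + (-1 + 14 - 35*21)/(21*31)) = sqrt(559 + (1/21)*(1/31)*(-1 + 14 - 735)) = sqrt(559 + (1/21)*(1/31)*(-722)) = sqrt(559 - 722/651) = sqrt(363187/651) = sqrt(236434737)/651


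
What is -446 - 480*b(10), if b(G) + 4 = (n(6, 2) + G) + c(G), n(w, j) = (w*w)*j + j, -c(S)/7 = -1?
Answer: -42206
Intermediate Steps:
c(S) = 7 (c(S) = -7*(-1) = 7)
n(w, j) = j + j*w² (n(w, j) = w²*j + j = j*w² + j = j + j*w²)
b(G) = 77 + G (b(G) = -4 + ((2*(1 + 6²) + G) + 7) = -4 + ((2*(1 + 36) + G) + 7) = -4 + ((2*37 + G) + 7) = -4 + ((74 + G) + 7) = -4 + (81 + G) = 77 + G)
-446 - 480*b(10) = -446 - 480*(77 + 10) = -446 - 480*87 = -446 - 41760 = -42206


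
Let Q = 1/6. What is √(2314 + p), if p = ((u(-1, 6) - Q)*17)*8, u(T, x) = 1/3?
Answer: √21030/3 ≈ 48.339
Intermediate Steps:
u(T, x) = ⅓
Q = ⅙ ≈ 0.16667
p = 68/3 (p = ((⅓ - 1*⅙)*17)*8 = ((⅓ - ⅙)*17)*8 = ((⅙)*17)*8 = (17/6)*8 = 68/3 ≈ 22.667)
√(2314 + p) = √(2314 + 68/3) = √(7010/3) = √21030/3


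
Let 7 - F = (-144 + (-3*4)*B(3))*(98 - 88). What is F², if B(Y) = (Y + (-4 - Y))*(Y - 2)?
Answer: 935089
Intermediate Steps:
B(Y) = 8 - 4*Y (B(Y) = -4*(-2 + Y) = 8 - 4*Y)
F = 967 (F = 7 - (-144 + (-3*4)*(8 - 4*3))*(98 - 88) = 7 - (-144 - 12*(8 - 12))*10 = 7 - (-144 - 12*(-4))*10 = 7 - (-144 + 48)*10 = 7 - (-96)*10 = 7 - 1*(-960) = 7 + 960 = 967)
F² = 967² = 935089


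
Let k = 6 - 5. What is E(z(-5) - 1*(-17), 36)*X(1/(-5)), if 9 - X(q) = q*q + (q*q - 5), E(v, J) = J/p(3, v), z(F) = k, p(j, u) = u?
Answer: 696/25 ≈ 27.840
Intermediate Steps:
k = 1
z(F) = 1
E(v, J) = J/v
X(q) = 14 - 2*q² (X(q) = 9 - (q*q + (q*q - 5)) = 9 - (q² + (q² - 5)) = 9 - (q² + (-5 + q²)) = 9 - (-5 + 2*q²) = 9 + (5 - 2*q²) = 14 - 2*q²)
E(z(-5) - 1*(-17), 36)*X(1/(-5)) = (36/(1 - 1*(-17)))*(14 - 2*(1/(-5))²) = (36/(1 + 17))*(14 - 2*(-⅕)²) = (36/18)*(14 - 2*1/25) = (36*(1/18))*(14 - 2/25) = 2*(348/25) = 696/25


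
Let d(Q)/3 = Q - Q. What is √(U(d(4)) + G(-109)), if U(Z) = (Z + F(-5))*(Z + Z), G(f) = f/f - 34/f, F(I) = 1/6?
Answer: √15587/109 ≈ 1.1454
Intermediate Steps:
d(Q) = 0 (d(Q) = 3*(Q - Q) = 3*0 = 0)
F(I) = ⅙ (F(I) = 1*(⅙) = ⅙)
G(f) = 1 - 34/f
U(Z) = 2*Z*(⅙ + Z) (U(Z) = (Z + ⅙)*(Z + Z) = (⅙ + Z)*(2*Z) = 2*Z*(⅙ + Z))
√(U(d(4)) + G(-109)) = √((⅓)*0*(1 + 6*0) + (-34 - 109)/(-109)) = √((⅓)*0*(1 + 0) - 1/109*(-143)) = √((⅓)*0*1 + 143/109) = √(0 + 143/109) = √(143/109) = √15587/109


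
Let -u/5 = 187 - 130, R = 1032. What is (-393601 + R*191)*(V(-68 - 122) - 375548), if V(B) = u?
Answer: 73847050337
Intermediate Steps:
u = -285 (u = -5*(187 - 130) = -5*57 = -285)
V(B) = -285
(-393601 + R*191)*(V(-68 - 122) - 375548) = (-393601 + 1032*191)*(-285 - 375548) = (-393601 + 197112)*(-375833) = -196489*(-375833) = 73847050337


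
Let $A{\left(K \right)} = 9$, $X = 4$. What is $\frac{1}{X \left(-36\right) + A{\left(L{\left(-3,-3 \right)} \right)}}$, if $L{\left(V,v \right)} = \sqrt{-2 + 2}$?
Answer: $- \frac{1}{135} \approx -0.0074074$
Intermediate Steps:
$L{\left(V,v \right)} = 0$ ($L{\left(V,v \right)} = \sqrt{0} = 0$)
$\frac{1}{X \left(-36\right) + A{\left(L{\left(-3,-3 \right)} \right)}} = \frac{1}{4 \left(-36\right) + 9} = \frac{1}{-144 + 9} = \frac{1}{-135} = - \frac{1}{135}$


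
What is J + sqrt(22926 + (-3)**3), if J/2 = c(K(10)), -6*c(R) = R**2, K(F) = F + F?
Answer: -400/3 + sqrt(22899) ≈ 17.991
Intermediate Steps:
K(F) = 2*F
c(R) = -R**2/6
J = -400/3 (J = 2*(-(2*10)**2/6) = 2*(-1/6*20**2) = 2*(-1/6*400) = 2*(-200/3) = -400/3 ≈ -133.33)
J + sqrt(22926 + (-3)**3) = -400/3 + sqrt(22926 + (-3)**3) = -400/3 + sqrt(22926 - 27) = -400/3 + sqrt(22899)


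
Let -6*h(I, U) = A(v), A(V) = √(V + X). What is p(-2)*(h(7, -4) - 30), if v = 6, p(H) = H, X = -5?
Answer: 181/3 ≈ 60.333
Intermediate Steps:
A(V) = √(-5 + V) (A(V) = √(V - 5) = √(-5 + V))
h(I, U) = -⅙ (h(I, U) = -√(-5 + 6)/6 = -√1/6 = -⅙*1 = -⅙)
p(-2)*(h(7, -4) - 30) = -2*(-⅙ - 30) = -2*(-181/6) = 181/3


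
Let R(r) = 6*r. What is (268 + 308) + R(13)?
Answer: 654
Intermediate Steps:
(268 + 308) + R(13) = (268 + 308) + 6*13 = 576 + 78 = 654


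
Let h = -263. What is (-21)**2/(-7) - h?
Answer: 200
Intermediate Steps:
(-21)**2/(-7) - h = (-21)**2/(-7) - 1*(-263) = 441*(-1/7) + 263 = -63 + 263 = 200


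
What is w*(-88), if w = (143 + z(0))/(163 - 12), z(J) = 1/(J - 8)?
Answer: -12573/151 ≈ -83.265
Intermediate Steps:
z(J) = 1/(-8 + J)
w = 1143/1208 (w = (143 + 1/(-8 + 0))/(163 - 12) = (143 + 1/(-8))/151 = (143 - ⅛)*(1/151) = (1143/8)*(1/151) = 1143/1208 ≈ 0.94619)
w*(-88) = (1143/1208)*(-88) = -12573/151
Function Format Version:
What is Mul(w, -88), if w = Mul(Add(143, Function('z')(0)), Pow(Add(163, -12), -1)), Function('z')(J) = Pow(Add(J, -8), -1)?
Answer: Rational(-12573, 151) ≈ -83.265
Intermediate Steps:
Function('z')(J) = Pow(Add(-8, J), -1)
w = Rational(1143, 1208) (w = Mul(Add(143, Pow(Add(-8, 0), -1)), Pow(Add(163, -12), -1)) = Mul(Add(143, Pow(-8, -1)), Pow(151, -1)) = Mul(Add(143, Rational(-1, 8)), Rational(1, 151)) = Mul(Rational(1143, 8), Rational(1, 151)) = Rational(1143, 1208) ≈ 0.94619)
Mul(w, -88) = Mul(Rational(1143, 1208), -88) = Rational(-12573, 151)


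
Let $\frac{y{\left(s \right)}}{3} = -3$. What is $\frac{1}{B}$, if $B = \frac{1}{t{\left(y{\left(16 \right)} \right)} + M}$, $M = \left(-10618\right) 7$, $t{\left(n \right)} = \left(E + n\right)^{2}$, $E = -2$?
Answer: $-74205$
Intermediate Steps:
$y{\left(s \right)} = -9$ ($y{\left(s \right)} = 3 \left(-3\right) = -9$)
$t{\left(n \right)} = \left(-2 + n\right)^{2}$
$M = -74326$
$B = - \frac{1}{74205}$ ($B = \frac{1}{\left(-2 - 9\right)^{2} - 74326} = \frac{1}{\left(-11\right)^{2} - 74326} = \frac{1}{121 - 74326} = \frac{1}{-74205} = - \frac{1}{74205} \approx -1.3476 \cdot 10^{-5}$)
$\frac{1}{B} = \frac{1}{- \frac{1}{74205}} = -74205$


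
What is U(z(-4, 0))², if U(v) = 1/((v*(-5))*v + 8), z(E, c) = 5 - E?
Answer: 1/157609 ≈ 6.3448e-6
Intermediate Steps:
U(v) = 1/(8 - 5*v²) (U(v) = 1/((-5*v)*v + 8) = 1/(-5*v² + 8) = 1/(8 - 5*v²))
U(z(-4, 0))² = (-1/(-8 + 5*(5 - 1*(-4))²))² = (-1/(-8 + 5*(5 + 4)²))² = (-1/(-8 + 5*9²))² = (-1/(-8 + 5*81))² = (-1/(-8 + 405))² = (-1/397)² = 1/157609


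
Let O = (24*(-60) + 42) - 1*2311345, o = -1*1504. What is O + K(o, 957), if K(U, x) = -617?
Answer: -2313360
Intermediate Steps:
o = -1504
O = -2312743 (O = (-1440 + 42) - 2311345 = -1398 - 2311345 = -2312743)
O + K(o, 957) = -2312743 - 617 = -2313360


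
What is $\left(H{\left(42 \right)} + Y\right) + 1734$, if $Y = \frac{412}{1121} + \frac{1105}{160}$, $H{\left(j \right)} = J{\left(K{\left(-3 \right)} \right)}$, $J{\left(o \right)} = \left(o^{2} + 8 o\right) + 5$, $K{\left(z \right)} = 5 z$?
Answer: $\frac{66408893}{35872} \approx 1851.3$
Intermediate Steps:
$J{\left(o \right)} = 5 + o^{2} + 8 o$
$H{\left(j \right)} = 110$ ($H{\left(j \right)} = 5 + \left(5 \left(-3\right)\right)^{2} + 8 \cdot 5 \left(-3\right) = 5 + \left(-15\right)^{2} + 8 \left(-15\right) = 5 + 225 - 120 = 110$)
$Y = \frac{260925}{35872}$ ($Y = 412 \cdot \frac{1}{1121} + 1105 \cdot \frac{1}{160} = \frac{412}{1121} + \frac{221}{32} = \frac{260925}{35872} \approx 7.2738$)
$\left(H{\left(42 \right)} + Y\right) + 1734 = \left(110 + \frac{260925}{35872}\right) + 1734 = \frac{4206845}{35872} + 1734 = \frac{66408893}{35872}$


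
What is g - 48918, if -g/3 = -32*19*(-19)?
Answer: -83574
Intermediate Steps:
g = -34656 (g = -3*(-32*19)*(-19) = -(-1824)*(-19) = -3*11552 = -34656)
g - 48918 = -34656 - 48918 = -83574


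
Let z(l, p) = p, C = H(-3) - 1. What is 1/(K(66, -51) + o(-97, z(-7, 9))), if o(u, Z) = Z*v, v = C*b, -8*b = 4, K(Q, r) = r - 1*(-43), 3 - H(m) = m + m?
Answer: -1/44 ≈ -0.022727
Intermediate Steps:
H(m) = 3 - 2*m (H(m) = 3 - (m + m) = 3 - 2*m)
K(Q, r) = 43 + r (K(Q, r) = r + 43 = 43 + r)
b = -1/2 (b = -1/8*4 = -1/2 ≈ -0.50000)
C = 8 (C = (3 - 2*(-3)) - 1 = (3 + 6) - 1 = 9 - 1 = 8)
v = -4 (v = 8*(-1/2) = -4)
o(u, Z) = -4*Z (o(u, Z) = Z*(-4) = -4*Z)
1/(K(66, -51) + o(-97, z(-7, 9))) = 1/((43 - 51) - 4*9) = 1/(-8 - 36) = 1/(-44) = -1/44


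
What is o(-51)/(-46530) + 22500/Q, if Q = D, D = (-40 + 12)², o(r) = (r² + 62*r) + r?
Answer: 14547289/506660 ≈ 28.712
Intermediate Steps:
o(r) = r² + 63*r
D = 784 (D = (-28)² = 784)
Q = 784
o(-51)/(-46530) + 22500/Q = -51*(63 - 51)/(-46530) + 22500/784 = -51*12*(-1/46530) + 22500*(1/784) = -612*(-1/46530) + 5625/196 = 34/2585 + 5625/196 = 14547289/506660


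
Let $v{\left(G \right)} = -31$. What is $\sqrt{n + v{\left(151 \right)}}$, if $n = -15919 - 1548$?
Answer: $i \sqrt{17498} \approx 132.28 i$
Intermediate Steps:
$n = -17467$ ($n = -15919 - 1548 = -17467$)
$\sqrt{n + v{\left(151 \right)}} = \sqrt{-17467 - 31} = \sqrt{-17498} = i \sqrt{17498}$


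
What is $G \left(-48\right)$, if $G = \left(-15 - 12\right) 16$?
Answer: $20736$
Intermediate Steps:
$G = -432$ ($G = \left(-27\right) 16 = -432$)
$G \left(-48\right) = \left(-432\right) \left(-48\right) = 20736$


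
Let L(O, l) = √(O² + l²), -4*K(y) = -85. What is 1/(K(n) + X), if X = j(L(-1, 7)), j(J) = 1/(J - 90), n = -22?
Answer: 1367780/29050033 + 40*√2/29050033 ≈ 0.047086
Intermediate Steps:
K(y) = 85/4 (K(y) = -¼*(-85) = 85/4)
j(J) = 1/(-90 + J)
X = 1/(-90 + 5*√2) (X = 1/(-90 + √((-1)² + 7²)) = 1/(-90 + √(1 + 49)) = 1/(-90 + √50) = 1/(-90 + 5*√2) ≈ -0.012059)
1/(K(n) + X) = 1/(85/4 + (-9/805 - √2/1610)) = 1/(68389/3220 - √2/1610)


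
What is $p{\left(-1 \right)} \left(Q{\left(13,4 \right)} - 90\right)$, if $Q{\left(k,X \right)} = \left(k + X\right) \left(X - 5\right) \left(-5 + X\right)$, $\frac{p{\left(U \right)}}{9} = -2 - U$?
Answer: $657$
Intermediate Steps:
$p{\left(U \right)} = -18 - 9 U$ ($p{\left(U \right)} = 9 \left(-2 - U\right) = -18 - 9 U$)
$Q{\left(k,X \right)} = \left(-5 + X\right)^{2} \left(X + k\right)$ ($Q{\left(k,X \right)} = \left(X + k\right) \left(-5 + X\right) \left(-5 + X\right) = \left(-5 + X\right) \left(X + k\right) \left(-5 + X\right) = \left(-5 + X\right)^{2} \left(X + k\right)$)
$p{\left(-1 \right)} \left(Q{\left(13,4 \right)} - 90\right) = \left(-18 - -9\right) \left(\left(-5 + 4\right)^{2} \left(4 + 13\right) - 90\right) = \left(-18 + 9\right) \left(\left(-1\right)^{2} \cdot 17 - 90\right) = - 9 \left(1 \cdot 17 - 90\right) = - 9 \left(17 - 90\right) = \left(-9\right) \left(-73\right) = 657$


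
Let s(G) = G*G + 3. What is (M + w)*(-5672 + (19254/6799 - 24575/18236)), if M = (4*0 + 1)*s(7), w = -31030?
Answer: 10889816542214121/61993282 ≈ 1.7566e+8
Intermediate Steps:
s(G) = 3 + G² (s(G) = G² + 3 = 3 + G²)
M = 52 (M = (4*0 + 1)*(3 + 7²) = (0 + 1)*(3 + 49) = 1*52 = 52)
(M + w)*(-5672 + (19254/6799 - 24575/18236)) = (52 - 31030)*(-5672 + (19254/6799 - 24575/18236)) = -30978*(-5672 + (19254*(1/6799) - 24575*1/18236)) = -30978*(-5672 + (19254/6799 - 24575/18236)) = -30978*(-5672 + 184030519/123986564) = -30978*(-703067760489/123986564) = 10889816542214121/61993282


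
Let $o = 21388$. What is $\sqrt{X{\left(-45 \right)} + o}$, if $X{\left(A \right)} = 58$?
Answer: $\sqrt{21446} \approx 146.44$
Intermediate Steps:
$\sqrt{X{\left(-45 \right)} + o} = \sqrt{58 + 21388} = \sqrt{21446}$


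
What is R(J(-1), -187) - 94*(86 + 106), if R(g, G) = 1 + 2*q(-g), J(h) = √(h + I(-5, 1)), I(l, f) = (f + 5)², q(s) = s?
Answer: -18047 - 2*√35 ≈ -18059.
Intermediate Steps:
I(l, f) = (5 + f)²
J(h) = √(36 + h) (J(h) = √(h + (5 + 1)²) = √(h + 6²) = √(h + 36) = √(36 + h))
R(g, G) = 1 - 2*g (R(g, G) = 1 + 2*(-g) = 1 - 2*g)
R(J(-1), -187) - 94*(86 + 106) = (1 - 2*√(36 - 1)) - 94*(86 + 106) = (1 - 2*√35) - 94*192 = (1 - 2*√35) - 1*18048 = (1 - 2*√35) - 18048 = -18047 - 2*√35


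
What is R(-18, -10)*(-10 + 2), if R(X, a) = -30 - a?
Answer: 160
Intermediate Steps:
R(-18, -10)*(-10 + 2) = (-30 - 1*(-10))*(-10 + 2) = (-30 + 10)*(-8) = -20*(-8) = 160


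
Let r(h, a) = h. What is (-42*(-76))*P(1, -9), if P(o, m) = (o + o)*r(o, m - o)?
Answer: 6384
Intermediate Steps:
P(o, m) = 2*o² (P(o, m) = (o + o)*o = (2*o)*o = 2*o²)
(-42*(-76))*P(1, -9) = (-42*(-76))*(2*1²) = 3192*(2*1) = 3192*2 = 6384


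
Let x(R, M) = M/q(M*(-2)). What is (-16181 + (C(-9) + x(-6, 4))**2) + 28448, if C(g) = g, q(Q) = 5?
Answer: 308356/25 ≈ 12334.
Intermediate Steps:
x(R, M) = M/5
(-16181 + (C(-9) + x(-6, 4))**2) + 28448 = (-16181 + (-9 + (1/5)*4)**2) + 28448 = (-16181 + (-9 + 4/5)**2) + 28448 = (-16181 + (-41/5)**2) + 28448 = (-16181 + 1681/25) + 28448 = -402844/25 + 28448 = 308356/25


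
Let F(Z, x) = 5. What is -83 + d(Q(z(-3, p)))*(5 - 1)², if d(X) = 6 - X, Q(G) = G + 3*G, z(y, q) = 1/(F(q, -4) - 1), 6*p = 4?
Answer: -3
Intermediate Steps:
p = ⅔ (p = (⅙)*4 = ⅔ ≈ 0.66667)
z(y, q) = ¼ (z(y, q) = 1/(5 - 1) = 1/4 = ¼)
Q(G) = 4*G
-83 + d(Q(z(-3, p)))*(5 - 1)² = -83 + (6 - 4/4)*(5 - 1)² = -83 + (6 - 1*1)*4² = -83 + (6 - 1)*16 = -83 + 5*16 = -83 + 80 = -3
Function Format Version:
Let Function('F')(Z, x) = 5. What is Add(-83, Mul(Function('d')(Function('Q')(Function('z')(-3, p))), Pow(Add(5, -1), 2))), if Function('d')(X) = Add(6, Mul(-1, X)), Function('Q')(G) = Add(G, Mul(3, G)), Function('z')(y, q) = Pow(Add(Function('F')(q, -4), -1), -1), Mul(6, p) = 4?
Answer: -3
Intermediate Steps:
p = Rational(2, 3) (p = Mul(Rational(1, 6), 4) = Rational(2, 3) ≈ 0.66667)
Function('z')(y, q) = Rational(1, 4) (Function('z')(y, q) = Pow(Add(5, -1), -1) = Pow(4, -1) = Rational(1, 4))
Function('Q')(G) = Mul(4, G)
Add(-83, Mul(Function('d')(Function('Q')(Function('z')(-3, p))), Pow(Add(5, -1), 2))) = Add(-83, Mul(Add(6, Mul(-1, Mul(4, Rational(1, 4)))), Pow(Add(5, -1), 2))) = Add(-83, Mul(Add(6, Mul(-1, 1)), Pow(4, 2))) = Add(-83, Mul(Add(6, -1), 16)) = Add(-83, Mul(5, 16)) = Add(-83, 80) = -3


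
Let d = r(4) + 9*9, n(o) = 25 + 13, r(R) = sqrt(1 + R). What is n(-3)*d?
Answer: 3078 + 38*sqrt(5) ≈ 3163.0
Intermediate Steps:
n(o) = 38
d = 81 + sqrt(5) (d = sqrt(1 + 4) + 9*9 = sqrt(5) + 81 = 81 + sqrt(5) ≈ 83.236)
n(-3)*d = 38*(81 + sqrt(5)) = 3078 + 38*sqrt(5)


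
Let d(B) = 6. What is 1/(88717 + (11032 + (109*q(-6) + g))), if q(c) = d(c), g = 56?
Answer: 1/100459 ≈ 9.9543e-6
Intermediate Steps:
q(c) = 6
1/(88717 + (11032 + (109*q(-6) + g))) = 1/(88717 + (11032 + (109*6 + 56))) = 1/(88717 + (11032 + (654 + 56))) = 1/(88717 + (11032 + 710)) = 1/(88717 + 11742) = 1/100459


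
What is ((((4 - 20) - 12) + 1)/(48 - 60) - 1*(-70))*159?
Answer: 45951/4 ≈ 11488.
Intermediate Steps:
((((4 - 20) - 12) + 1)/(48 - 60) - 1*(-70))*159 = (((-16 - 12) + 1)/(-12) + 70)*159 = ((-28 + 1)*(-1/12) + 70)*159 = (-27*(-1/12) + 70)*159 = (9/4 + 70)*159 = (289/4)*159 = 45951/4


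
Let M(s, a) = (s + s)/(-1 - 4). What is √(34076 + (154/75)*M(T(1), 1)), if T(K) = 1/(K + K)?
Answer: √191675190/75 ≈ 184.60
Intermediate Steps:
T(K) = 1/(2*K)
M(s, a) = -2*s/5 (M(s, a) = (2*s)/(-5) = (2*s)*(-⅕) = -2*s/5)
√(34076 + (154/75)*M(T(1), 1)) = √(34076 + (154/75)*(-1/(5*1))) = √(34076 + (154*(1/75))*(-1/5)) = √(34076 + 154*(-⅖*½)/75) = √(34076 + (154/75)*(-⅕)) = √(34076 - 154/375) = √(12778346/375) = √191675190/75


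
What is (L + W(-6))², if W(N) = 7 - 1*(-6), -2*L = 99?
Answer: 5329/4 ≈ 1332.3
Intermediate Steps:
L = -99/2 (L = -½*99 = -99/2 ≈ -49.500)
W(N) = 13 (W(N) = 7 + 6 = 13)
(L + W(-6))² = (-99/2 + 13)² = (-73/2)² = 5329/4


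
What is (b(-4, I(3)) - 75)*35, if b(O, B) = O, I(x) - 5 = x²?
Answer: -2765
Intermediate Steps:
I(x) = 5 + x²
(b(-4, I(3)) - 75)*35 = (-4 - 75)*35 = -79*35 = -2765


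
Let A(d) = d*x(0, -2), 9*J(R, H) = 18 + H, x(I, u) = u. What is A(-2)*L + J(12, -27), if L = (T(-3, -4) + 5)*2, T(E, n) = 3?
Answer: 63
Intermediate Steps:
J(R, H) = 2 + H/9 (J(R, H) = (18 + H)/9 = 2 + H/9)
A(d) = -2*d (A(d) = d*(-2) = -2*d)
L = 16 (L = (3 + 5)*2 = 8*2 = 16)
A(-2)*L + J(12, -27) = -2*(-2)*16 + (2 + (⅑)*(-27)) = 4*16 + (2 - 3) = 64 - 1 = 63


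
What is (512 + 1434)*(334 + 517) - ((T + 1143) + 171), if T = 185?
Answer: 1654547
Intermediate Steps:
(512 + 1434)*(334 + 517) - ((T + 1143) + 171) = (512 + 1434)*(334 + 517) - ((185 + 1143) + 171) = 1946*851 - (1328 + 171) = 1656046 - 1*1499 = 1656046 - 1499 = 1654547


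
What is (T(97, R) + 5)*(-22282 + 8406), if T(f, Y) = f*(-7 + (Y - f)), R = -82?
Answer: 250281412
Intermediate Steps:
T(f, Y) = f*(-7 + Y - f)
(T(97, R) + 5)*(-22282 + 8406) = (97*(-7 - 82 - 1*97) + 5)*(-22282 + 8406) = (97*(-7 - 82 - 97) + 5)*(-13876) = (97*(-186) + 5)*(-13876) = (-18042 + 5)*(-13876) = -18037*(-13876) = 250281412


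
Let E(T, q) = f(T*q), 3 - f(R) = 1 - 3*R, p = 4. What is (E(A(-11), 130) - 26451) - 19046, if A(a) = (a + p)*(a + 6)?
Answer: -31845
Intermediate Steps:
f(R) = 2 + 3*R (f(R) = 3 - (1 - 3*R) = 3 + (-1 + 3*R) = 2 + 3*R)
A(a) = (4 + a)*(6 + a) (A(a) = (a + 4)*(a + 6) = (4 + a)*(6 + a))
E(T, q) = 2 + 3*T*q (E(T, q) = 2 + 3*(T*q) = 2 + 3*T*q)
(E(A(-11), 130) - 26451) - 19046 = ((2 + 3*(24 + (-11)² + 10*(-11))*130) - 26451) - 19046 = ((2 + 3*(24 + 121 - 110)*130) - 26451) - 19046 = ((2 + 3*35*130) - 26451) - 19046 = ((2 + 13650) - 26451) - 19046 = (13652 - 26451) - 19046 = -12799 - 19046 = -31845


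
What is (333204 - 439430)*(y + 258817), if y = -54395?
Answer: -21714931372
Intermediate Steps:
(333204 - 439430)*(y + 258817) = (333204 - 439430)*(-54395 + 258817) = -106226*204422 = -21714931372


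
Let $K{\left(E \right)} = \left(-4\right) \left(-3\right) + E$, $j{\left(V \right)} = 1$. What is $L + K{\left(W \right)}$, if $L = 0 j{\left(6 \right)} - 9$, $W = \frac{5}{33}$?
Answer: $\frac{104}{33} \approx 3.1515$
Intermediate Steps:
$W = \frac{5}{33}$ ($W = 5 \cdot \frac{1}{33} = \frac{5}{33} \approx 0.15152$)
$K{\left(E \right)} = 12 + E$
$L = -9$ ($L = 0 \cdot 1 - 9 = 0 - 9 = -9$)
$L + K{\left(W \right)} = -9 + \left(12 + \frac{5}{33}\right) = -9 + \frac{401}{33} = \frac{104}{33}$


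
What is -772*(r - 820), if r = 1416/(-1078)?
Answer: 341755136/539 ≈ 6.3405e+5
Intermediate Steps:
r = -708/539 (r = 1416*(-1/1078) = -708/539 ≈ -1.3135)
-772*(r - 820) = -772*(-708/539 - 820) = -772*(-442688/539) = 341755136/539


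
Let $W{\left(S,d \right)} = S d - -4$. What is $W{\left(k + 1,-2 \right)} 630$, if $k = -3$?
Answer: $5040$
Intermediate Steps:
$W{\left(S,d \right)} = 4 + S d$ ($W{\left(S,d \right)} = S d + 4 = 4 + S d$)
$W{\left(k + 1,-2 \right)} 630 = \left(4 + \left(-3 + 1\right) \left(-2\right)\right) 630 = \left(4 - -4\right) 630 = \left(4 + 4\right) 630 = 8 \cdot 630 = 5040$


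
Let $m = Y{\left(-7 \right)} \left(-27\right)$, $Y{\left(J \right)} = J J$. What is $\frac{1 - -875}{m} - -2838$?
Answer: $\frac{1251266}{441} \approx 2837.3$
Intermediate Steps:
$Y{\left(J \right)} = J^{2}$
$m = -1323$ ($m = \left(-7\right)^{2} \left(-27\right) = 49 \left(-27\right) = -1323$)
$\frac{1 - -875}{m} - -2838 = \frac{1 - -875}{-1323} - -2838 = \left(1 + 875\right) \left(- \frac{1}{1323}\right) + 2838 = 876 \left(- \frac{1}{1323}\right) + 2838 = - \frac{292}{441} + 2838 = \frac{1251266}{441}$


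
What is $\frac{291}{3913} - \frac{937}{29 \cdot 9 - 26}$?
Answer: $- \frac{3598096}{919555} \approx -3.9129$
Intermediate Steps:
$\frac{291}{3913} - \frac{937}{29 \cdot 9 - 26} = 291 \cdot \frac{1}{3913} - \frac{937}{261 - 26} = \frac{291}{3913} - \frac{937}{235} = - \frac{3598096}{919555}$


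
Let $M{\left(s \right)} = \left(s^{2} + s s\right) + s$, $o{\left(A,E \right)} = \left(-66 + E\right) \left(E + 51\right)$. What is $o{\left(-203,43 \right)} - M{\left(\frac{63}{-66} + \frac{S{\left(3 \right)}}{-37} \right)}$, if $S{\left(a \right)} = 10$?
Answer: $- \frac{358427253}{165649} \approx -2163.8$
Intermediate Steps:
$o{\left(A,E \right)} = \left(-66 + E\right) \left(51 + E\right)$
$M{\left(s \right)} = s + 2 s^{2}$ ($M{\left(s \right)} = \left(s^{2} + s^{2}\right) + s = 2 s^{2} + s = s + 2 s^{2}$)
$o{\left(-203,43 \right)} - M{\left(\frac{63}{-66} + \frac{S{\left(3 \right)}}{-37} \right)} = \left(-3366 + 43^{2} - 645\right) - \left(\frac{63}{-66} + \frac{10}{-37}\right) \left(1 + 2 \left(\frac{63}{-66} + \frac{10}{-37}\right)\right) = \left(-3366 + 1849 - 645\right) - \left(63 \left(- \frac{1}{66}\right) + 10 \left(- \frac{1}{37}\right)\right) \left(1 + 2 \left(63 \left(- \frac{1}{66}\right) + 10 \left(- \frac{1}{37}\right)\right)\right) = -2162 - \left(- \frac{21}{22} - \frac{10}{37}\right) \left(1 + 2 \left(- \frac{21}{22} - \frac{10}{37}\right)\right) = -2162 - - \frac{997 \left(1 + 2 \left(- \frac{997}{814}\right)\right)}{814} = -2162 - - \frac{997 \left(1 - \frac{997}{407}\right)}{814} = -2162 - \left(- \frac{997}{814}\right) \left(- \frac{590}{407}\right) = -2162 - \frac{294115}{165649} = - \frac{358427253}{165649}$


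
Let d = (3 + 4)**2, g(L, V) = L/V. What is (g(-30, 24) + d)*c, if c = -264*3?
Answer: -37818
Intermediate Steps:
d = 49 (d = 7**2 = 49)
c = -792
(g(-30, 24) + d)*c = (-30/24 + 49)*(-792) = (-30*1/24 + 49)*(-792) = (-5/4 + 49)*(-792) = (191/4)*(-792) = -37818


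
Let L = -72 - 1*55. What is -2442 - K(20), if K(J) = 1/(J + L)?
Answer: -261293/107 ≈ -2442.0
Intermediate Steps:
L = -127 (L = -72 - 55 = -127)
K(J) = 1/(-127 + J) (K(J) = 1/(J - 127) = 1/(-127 + J))
-2442 - K(20) = -2442 - 1/(-127 + 20) = -2442 - 1/(-107) = -2442 - 1*(-1/107) = -2442 + 1/107 = -261293/107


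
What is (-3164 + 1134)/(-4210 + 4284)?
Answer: -1015/37 ≈ -27.432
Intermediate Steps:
(-3164 + 1134)/(-4210 + 4284) = -2030/74 = -2030*1/74 = -1015/37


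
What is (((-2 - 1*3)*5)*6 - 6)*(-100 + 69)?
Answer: 4836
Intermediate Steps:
(((-2 - 1*3)*5)*6 - 6)*(-100 + 69) = (((-2 - 3)*5)*6 - 6)*(-31) = (-5*5*6 - 6)*(-31) = (-25*6 - 6)*(-31) = (-150 - 6)*(-31) = -156*(-31) = 4836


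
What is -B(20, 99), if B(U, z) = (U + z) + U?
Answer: -139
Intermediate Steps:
B(U, z) = z + 2*U
-B(20, 99) = -(99 + 2*20) = -(99 + 40) = -1*139 = -139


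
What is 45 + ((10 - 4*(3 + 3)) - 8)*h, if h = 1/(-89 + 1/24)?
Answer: 96603/2135 ≈ 45.247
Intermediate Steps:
h = -24/2135 (h = 1/(-89 + 1/24) = 1/(-2135/24) = -24/2135 ≈ -0.011241)
45 + ((10 - 4*(3 + 3)) - 8)*h = 45 + ((10 - 4*(3 + 3)) - 8)*(-24/2135) = 45 + ((10 - 4*6) - 8)*(-24/2135) = 45 + ((10 - 24) - 8)*(-24/2135) = 45 + (-14 - 8)*(-24/2135) = 45 - 22*(-24/2135) = 45 + 528/2135 = 96603/2135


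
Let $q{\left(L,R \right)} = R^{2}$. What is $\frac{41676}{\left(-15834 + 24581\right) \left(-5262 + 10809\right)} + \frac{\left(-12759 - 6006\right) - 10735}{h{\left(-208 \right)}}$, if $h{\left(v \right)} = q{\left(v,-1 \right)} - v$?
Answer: $- \frac{477106585072}{3380199427} \approx -141.15$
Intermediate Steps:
$h{\left(v \right)} = 1 - v$ ($h{\left(v \right)} = \left(-1\right)^{2} - v = 1 - v$)
$\frac{41676}{\left(-15834 + 24581\right) \left(-5262 + 10809\right)} + \frac{\left(-12759 - 6006\right) - 10735}{h{\left(-208 \right)}} = \frac{41676}{\left(-15834 + 24581\right) \left(-5262 + 10809\right)} + \frac{\left(-12759 - 6006\right) - 10735}{1 - -208} = \frac{41676}{8747 \cdot 5547} + \frac{-18765 - 10735}{1 + 208} = \frac{41676}{48519609} - \frac{29500}{209} = 41676 \cdot \frac{1}{48519609} - \frac{29500}{209} = \frac{13892}{16173203} - \frac{29500}{209} = - \frac{477106585072}{3380199427}$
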